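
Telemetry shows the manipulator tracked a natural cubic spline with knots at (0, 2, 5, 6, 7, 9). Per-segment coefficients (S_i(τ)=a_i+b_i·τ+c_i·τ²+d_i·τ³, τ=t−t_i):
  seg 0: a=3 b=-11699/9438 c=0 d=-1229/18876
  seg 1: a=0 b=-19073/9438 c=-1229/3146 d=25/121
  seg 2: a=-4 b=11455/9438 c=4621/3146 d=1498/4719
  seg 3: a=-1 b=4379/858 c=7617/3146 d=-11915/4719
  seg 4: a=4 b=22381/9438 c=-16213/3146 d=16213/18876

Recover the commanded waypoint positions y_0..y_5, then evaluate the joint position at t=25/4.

y_0 = S_0(0) = a_0 = 3
y_1 = S_1(0) = a_1 = 0
y_2 = S_2(0) = a_2 = -4
y_3 = S_3(0) = a_3 = -1
y_4 = S_4(0) = a_4 = 4
y_5 = S_4(2) = -5
t_q=25/4 is in segment 3 (τ=1/4); S_3(τ)=39041/100672

y_0=3 y_1=0 y_2=-4 y_3=-1 y_4=4 y_5=-5
S(25/4) = 39041/100672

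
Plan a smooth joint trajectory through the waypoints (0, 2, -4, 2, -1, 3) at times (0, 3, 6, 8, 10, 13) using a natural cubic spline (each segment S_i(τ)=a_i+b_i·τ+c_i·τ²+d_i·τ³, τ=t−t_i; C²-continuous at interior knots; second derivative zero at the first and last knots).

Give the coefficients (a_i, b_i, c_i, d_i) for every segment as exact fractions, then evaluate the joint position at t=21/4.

  seg 0: a=0 b=1283/663 c=0 d=-841/5967
  seg 1: a=2 b=-1240/663 c=-841/663 d=2437/5967
  seg 2: a=-4 b=1025/663 c=532/221 d=-557/663
  seg 3: a=2 b=725/663 c=-582/221 d=3545/5304
  seg 4: a=-1 b=-1883/1326 c=1217/884 d=-1217/7956
S(21/4) = -56261/14144

Δ: Δ0=2/3, Δ1=-2, Δ2=3, Δ3=-3/2, Δ4=4/3
row 1: diag=12, rhs=-16; c'=1/4, d'=-4/3
row 2: denom=10−3·1/4=37/4; d'=(30−3·-4/3)/(37/4)=136/37
row 3: denom=8−2·8/37=280/37; d'=(-27−2·136/37)/(280/37)=-1271/280
row 4: denom=10−2·37/140=663/70; d'=(17−2·-1271/280)/(663/70)=1217/442
back: M4=1217/442
back: M3=-1271/280−37/140·1217/442=-1164/221
back: M2=136/37−8/37·-1164/221=1064/221
back: M1=-4/3−1/4·1064/221=-1682/663
M: M0=0, M1=-1682/663, M2=1064/221, M3=-1164/221, M4=1217/442, M5=0
seg 0: a=0, c=M0/2=0, d=(M1−M0)/(6·3)=-841/5967, b=Δ0−h0·(2M0+M1)/6=1283/663
seg 1: a=2, c=M1/2=-841/663, d=(M2−M1)/(6·3)=2437/5967, b=Δ1−h1·(2M1+M2)/6=-1240/663
seg 2: a=-4, c=M2/2=532/221, d=(M3−M2)/(6·2)=-557/663, b=Δ2−h2·(2M2+M3)/6=1025/663
seg 3: a=2, c=M3/2=-582/221, d=(M4−M3)/(6·2)=3545/5304, b=Δ3−h3·(2M3+M4)/6=725/663
seg 4: a=-1, c=M4/2=1217/884, d=(M5−M4)/(6·3)=-1217/7956, b=Δ4−h4·(2M4+M5)/6=-1883/1326
t_q=21/4 → seg 1, τ=9/4; S=2+-1240/663·τ+-841/663·τ²+2437/5967·τ³=-56261/14144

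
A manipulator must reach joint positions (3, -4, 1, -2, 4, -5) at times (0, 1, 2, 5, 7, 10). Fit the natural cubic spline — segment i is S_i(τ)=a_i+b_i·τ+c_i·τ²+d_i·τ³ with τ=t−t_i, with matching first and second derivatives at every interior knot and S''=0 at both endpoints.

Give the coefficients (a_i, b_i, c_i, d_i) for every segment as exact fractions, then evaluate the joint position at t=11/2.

  seg 0: a=3 b=-2265/218 c=0 d=739/218
  seg 1: a=-4 b=-24/109 c=2217/218 d=-1079/218
  seg 2: a=1 b=1149/218 c=-510/109 d=1693/1962
  seg 3: a=-2 b=54/109 c=673/218 d=-100/109
  seg 4: a=4 b=200/109 c=-527/218 d=527/1962
S(11/2) = -955/872

Δ: Δ0=-7, Δ1=5, Δ2=-1, Δ3=3, Δ4=-3
row 1: diag=4, rhs=72; c'=1/4, d'=18
row 2: denom=8−1·1/4=31/4; d'=(-36−1·18)/(31/4)=-216/31
row 3: denom=10−3·12/31=274/31; d'=(24−3·-216/31)/(274/31)=696/137
row 4: denom=10−2·31/137=1308/137; d'=(-36−2·696/137)/(1308/137)=-527/109
back: M4=-527/109
back: M3=696/137−31/137·-527/109=673/109
back: M2=-216/31−12/31·673/109=-1020/109
back: M1=18−1/4·-1020/109=2217/109
M: M0=0, M1=2217/109, M2=-1020/109, M3=673/109, M4=-527/109, M5=0
seg 0: a=3, c=M0/2=0, d=(M1−M0)/(6·1)=739/218, b=Δ0−h0·(2M0+M1)/6=-2265/218
seg 1: a=-4, c=M1/2=2217/218, d=(M2−M1)/(6·1)=-1079/218, b=Δ1−h1·(2M1+M2)/6=-24/109
seg 2: a=1, c=M2/2=-510/109, d=(M3−M2)/(6·3)=1693/1962, b=Δ2−h2·(2M2+M3)/6=1149/218
seg 3: a=-2, c=M3/2=673/218, d=(M4−M3)/(6·2)=-100/109, b=Δ3−h3·(2M3+M4)/6=54/109
seg 4: a=4, c=M4/2=-527/218, d=(M5−M4)/(6·3)=527/1962, b=Δ4−h4·(2M4+M5)/6=200/109
t_q=11/2 → seg 3, τ=1/2; S=-2+54/109·τ+673/218·τ²+-100/109·τ³=-955/872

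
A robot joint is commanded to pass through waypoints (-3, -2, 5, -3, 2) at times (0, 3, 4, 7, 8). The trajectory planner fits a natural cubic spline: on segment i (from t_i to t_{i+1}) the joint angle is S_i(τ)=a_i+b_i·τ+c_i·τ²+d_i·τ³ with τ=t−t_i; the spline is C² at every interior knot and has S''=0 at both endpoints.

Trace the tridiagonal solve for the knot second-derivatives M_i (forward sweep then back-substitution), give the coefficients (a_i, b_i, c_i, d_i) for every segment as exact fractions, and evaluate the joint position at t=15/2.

Δ: Δ0=1/3, Δ1=7, Δ2=-8/3, Δ3=5
row 1: diag=8, rhs=40; c'=1/8, d'=5
row 2: denom=8−1·1/8=63/8; d'=(-58−1·5)/(63/8)=-8
row 3: denom=8−3·8/21=48/7; d'=(46−3·-8)/(48/7)=245/24
back: M3=245/24
back: M2=-8−8/21·245/24=-107/9
back: M1=5−1/8·-107/9=467/72
M: M0=0, M1=467/72, M2=-107/9, M3=245/24, M4=0
seg 0: a=-3, c=M0/2=0, d=(M1−M0)/(6·3)=467/1296, b=Δ0−h0·(2M0+M1)/6=-419/144
seg 1: a=-2, c=M1/2=467/144, d=(M2−M1)/(6·1)=-49/16, b=Δ1−h1·(2M1+M2)/6=491/72
seg 2: a=5, c=M2/2=-107/18, d=(M3−M2)/(6·3)=1591/1296, b=Δ2−h2·(2M2+M3)/6=593/144
seg 3: a=-3, c=M3/2=245/48, d=(M4−M3)/(6·1)=-245/144, b=Δ3−h3·(2M3+M4)/6=115/72
t_q=15/2 → seg 3, τ=1/2; S=-3+115/72·τ+245/48·τ²+-245/144·τ³=-437/384

  seg 0: a=-3 b=-419/144 c=0 d=467/1296
  seg 1: a=-2 b=491/72 c=467/144 d=-49/16
  seg 2: a=5 b=593/144 c=-107/18 d=1591/1296
  seg 3: a=-3 b=115/72 c=245/48 d=-245/144
S(15/2) = -437/384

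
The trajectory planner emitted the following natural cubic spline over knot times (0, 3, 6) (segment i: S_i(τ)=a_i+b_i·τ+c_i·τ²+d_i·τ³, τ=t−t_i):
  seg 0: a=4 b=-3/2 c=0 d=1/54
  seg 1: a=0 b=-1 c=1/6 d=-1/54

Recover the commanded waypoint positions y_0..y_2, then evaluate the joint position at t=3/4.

y_0 = S_0(0) = a_0 = 4
y_1 = S_1(0) = a_1 = 0
y_2 = S_1(3) = -2
t_q=3/4 is in segment 0 (τ=3/4); S_0(τ)=369/128

y_0=4 y_1=0 y_2=-2
S(3/4) = 369/128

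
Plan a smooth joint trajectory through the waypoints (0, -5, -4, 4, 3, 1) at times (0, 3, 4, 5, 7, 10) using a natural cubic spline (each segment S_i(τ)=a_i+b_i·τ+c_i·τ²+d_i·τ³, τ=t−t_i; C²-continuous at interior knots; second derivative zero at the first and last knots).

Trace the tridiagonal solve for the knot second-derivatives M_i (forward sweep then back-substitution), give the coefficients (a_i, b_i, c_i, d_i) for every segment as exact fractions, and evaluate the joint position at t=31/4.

Δ: Δ0=-5/3, Δ1=1, Δ2=8, Δ3=-1/2, Δ4=-2/3
row 1: diag=8, rhs=16; c'=1/8, d'=2
row 2: denom=4−1·1/8=31/8; d'=(42−1·2)/(31/8)=320/31
row 3: denom=6−1·8/31=178/31; d'=(-51−1·320/31)/(178/31)=-1901/178
row 4: denom=10−2·31/89=828/89; d'=(-1−2·-1901/178)/(828/89)=151/69
back: M4=151/69
back: M3=-1901/178−31/89·151/69=-1579/138
back: M2=320/31−8/31·-1579/138=916/69
back: M1=2−1/8·916/69=47/138
M: M0=0, M1=47/138, M2=916/69, M3=-1579/138, M4=151/69, M5=0
seg 0: a=0, c=M0/2=0, d=(M1−M0)/(6·3)=47/2484, b=Δ0−h0·(2M0+M1)/6=-169/92
seg 1: a=-5, c=M1/2=47/276, d=(M2−M1)/(6·1)=595/276, b=Δ1−h1·(2M1+M2)/6=-61/46
seg 2: a=-4, c=M2/2=458/69, d=(M3−M2)/(6·1)=-379/92, b=Δ2−h2·(2M2+M3)/6=1513/276
seg 3: a=4, c=M3/2=-1579/276, d=(M4−M3)/(6·2)=209/184, b=Δ3−h3·(2M3+M4)/6=883/138
seg 4: a=3, c=M4/2=151/138, d=(M5−M4)/(6·3)=-151/1242, b=Δ4−h4·(2M4+M5)/6=-197/69
t_q=31/4 → seg 4, τ=3/4; S=3+-197/69·τ+151/138·τ²+-151/1242·τ³=4189/2944

  seg 0: a=0 b=-169/92 c=0 d=47/2484
  seg 1: a=-5 b=-61/46 c=47/276 d=595/276
  seg 2: a=-4 b=1513/276 c=458/69 d=-379/92
  seg 3: a=4 b=883/138 c=-1579/276 d=209/184
  seg 4: a=3 b=-197/69 c=151/138 d=-151/1242
S(31/4) = 4189/2944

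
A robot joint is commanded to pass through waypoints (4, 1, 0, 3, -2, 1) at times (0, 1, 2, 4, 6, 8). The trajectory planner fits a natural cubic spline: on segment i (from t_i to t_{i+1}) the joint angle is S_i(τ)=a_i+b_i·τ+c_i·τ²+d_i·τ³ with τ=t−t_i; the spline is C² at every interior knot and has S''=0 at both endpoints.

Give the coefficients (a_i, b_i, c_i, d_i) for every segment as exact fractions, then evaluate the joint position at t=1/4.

Δ: Δ0=-3, Δ1=-1, Δ2=3/2, Δ3=-5/2, Δ4=3/2
row 1: diag=4, rhs=12; c'=1/4, d'=3
row 2: denom=6−1·1/4=23/4; d'=(15−1·3)/(23/4)=48/23
row 3: denom=8−2·8/23=168/23; d'=(-24−2·48/23)/(168/23)=-27/7
row 4: denom=8−2·23/84=313/42; d'=(24−2·-27/7)/(313/42)=1332/313
back: M4=1332/313
back: M3=-27/7−23/84·1332/313=-1572/313
back: M2=48/23−8/23·-1572/313=1200/313
back: M1=3−1/4·1200/313=639/313
M: M0=0, M1=639/313, M2=1200/313, M3=-1572/313, M4=1332/313, M5=0
seg 0: a=4, c=M0/2=0, d=(M1−M0)/(6·1)=213/626, b=Δ0−h0·(2M0+M1)/6=-2091/626
seg 1: a=1, c=M1/2=639/626, d=(M2−M1)/(6·1)=187/626, b=Δ1−h1·(2M1+M2)/6=-726/313
seg 2: a=0, c=M2/2=600/313, d=(M3−M2)/(6·2)=-231/313, b=Δ2−h2·(2M2+M3)/6=387/626
seg 3: a=3, c=M3/2=-786/313, d=(M4−M3)/(6·2)=242/313, b=Δ3−h3·(2M3+M4)/6=-357/626
seg 4: a=-2, c=M4/2=666/313, d=(M5−M4)/(6·2)=-111/313, b=Δ4−h4·(2M4+M5)/6=-837/626
t_q=1/4 → seg 0, τ=1/4; S=4+-2091/626·τ+0·τ²+213/626·τ³=127013/40064

  seg 0: a=4 b=-2091/626 c=0 d=213/626
  seg 1: a=1 b=-726/313 c=639/626 d=187/626
  seg 2: a=0 b=387/626 c=600/313 d=-231/313
  seg 3: a=3 b=-357/626 c=-786/313 d=242/313
  seg 4: a=-2 b=-837/626 c=666/313 d=-111/313
S(1/4) = 127013/40064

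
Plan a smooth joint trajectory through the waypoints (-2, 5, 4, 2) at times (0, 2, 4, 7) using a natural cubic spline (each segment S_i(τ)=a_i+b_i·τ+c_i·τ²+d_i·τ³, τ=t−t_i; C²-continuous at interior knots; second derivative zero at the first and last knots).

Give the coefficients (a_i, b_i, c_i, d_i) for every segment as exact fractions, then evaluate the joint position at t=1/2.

Δ: Δ0=7/2, Δ1=-1/2, Δ2=-2/3
row 1: diag=8, rhs=-24; c'=1/4, d'=-3
row 2: denom=10−2·1/4=19/2; d'=(-1−2·-3)/(19/2)=10/19
back: M2=10/19
back: M1=-3−1/4·10/19=-119/38
M: M0=0, M1=-119/38, M2=10/19, M3=0
seg 0: a=-2, c=M0/2=0, d=(M1−M0)/(6·2)=-119/456, b=Δ0−h0·(2M0+M1)/6=259/57
seg 1: a=5, c=M1/2=-119/76, d=(M2−M1)/(6·2)=139/456, b=Δ1−h1·(2M1+M2)/6=161/114
seg 2: a=4, c=M2/2=5/19, d=(M3−M2)/(6·3)=-5/171, b=Δ2−h2·(2M2+M3)/6=-68/57
t_q=1/2 → seg 0, τ=1/2; S=-2+259/57·τ+0·τ²+-119/456·τ³=291/1216

  seg 0: a=-2 b=259/57 c=0 d=-119/456
  seg 1: a=5 b=161/114 c=-119/76 d=139/456
  seg 2: a=4 b=-68/57 c=5/19 d=-5/171
S(1/2) = 291/1216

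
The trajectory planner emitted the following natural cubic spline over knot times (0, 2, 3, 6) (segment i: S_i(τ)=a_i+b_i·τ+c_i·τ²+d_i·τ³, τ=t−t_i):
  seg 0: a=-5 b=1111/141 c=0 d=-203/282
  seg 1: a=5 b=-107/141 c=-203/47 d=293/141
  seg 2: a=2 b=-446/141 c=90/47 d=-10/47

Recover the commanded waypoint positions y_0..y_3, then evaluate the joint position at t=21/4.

y_0=-5 y_1=5 y_2=2 y_3=4
S(21/4) = 3239/1504

y_0 = S_0(0) = a_0 = -5
y_1 = S_1(0) = a_1 = 5
y_2 = S_2(0) = a_2 = 2
y_3 = S_2(3) = 4
t_q=21/4 is in segment 2 (τ=9/4); S_2(τ)=3239/1504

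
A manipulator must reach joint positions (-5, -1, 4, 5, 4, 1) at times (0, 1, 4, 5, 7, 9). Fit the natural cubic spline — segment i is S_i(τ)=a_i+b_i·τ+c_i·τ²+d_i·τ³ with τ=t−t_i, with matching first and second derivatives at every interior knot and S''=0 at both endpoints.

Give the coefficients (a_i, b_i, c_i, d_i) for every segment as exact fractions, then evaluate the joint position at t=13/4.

Δ: Δ0=4, Δ1=5/3, Δ2=1, Δ3=-1/2, Δ4=-3/2
row 1: diag=8, rhs=-14; c'=3/8, d'=-7/4
row 2: denom=8−3·3/8=55/8; d'=(-4−3·-7/4)/(55/8)=2/11
row 3: denom=6−1·8/55=322/55; d'=(-9−1·2/11)/(322/55)=-505/322
row 4: denom=8−2·55/161=1178/161; d'=(-6−2·-505/322)/(1178/161)=-461/1178
back: M4=-461/1178
back: M3=-505/322−55/161·-461/1178=-845/589
back: M2=2/11−8/55·-845/589=230/589
back: M1=-7/4−3/8·230/589=-1117/589
M: M0=0, M1=-1117/589, M2=230/589, M3=-845/589, M4=-461/1178, M5=0
seg 0: a=-5, c=M0/2=0, d=(M1−M0)/(6·1)=-1117/3534, b=Δ0−h0·(2M0+M1)/6=15253/3534
seg 1: a=-1, c=M1/2=-1117/1178, d=(M2−M1)/(6·3)=449/3534, b=Δ1−h1·(2M1+M2)/6=5951/1767
seg 2: a=4, c=M2/2=115/589, d=(M3−M2)/(6·1)=-1075/3534, b=Δ2−h2·(2M2+M3)/6=3919/3534
seg 3: a=5, c=M3/2=-845/1178, d=(M4−M3)/(6·2)=1229/14136, b=Δ3−h3·(2M3+M4)/6=1037/1767
seg 4: a=4, c=M4/2=-461/2356, d=(M5−M4)/(6·2)=461/14136, b=Δ4−h4·(2M4+M5)/6=-4379/3534
t_q=13/4 → seg 1, τ=9/4; S=-1+5951/1767·τ+-1117/1178·τ²+449/3534·τ³=243103/75392

  seg 0: a=-5 b=15253/3534 c=0 d=-1117/3534
  seg 1: a=-1 b=5951/1767 c=-1117/1178 d=449/3534
  seg 2: a=4 b=3919/3534 c=115/589 d=-1075/3534
  seg 3: a=5 b=1037/1767 c=-845/1178 d=1229/14136
  seg 4: a=4 b=-4379/3534 c=-461/2356 d=461/14136
S(13/4) = 243103/75392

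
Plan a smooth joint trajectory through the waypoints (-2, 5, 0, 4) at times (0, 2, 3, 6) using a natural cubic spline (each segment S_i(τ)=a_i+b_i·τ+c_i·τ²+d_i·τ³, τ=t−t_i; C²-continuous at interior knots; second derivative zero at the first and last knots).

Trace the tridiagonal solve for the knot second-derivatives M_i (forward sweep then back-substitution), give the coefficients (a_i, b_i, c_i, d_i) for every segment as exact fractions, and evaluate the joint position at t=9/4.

  seg 0: a=-2 b=1879/282 c=0 d=-223/282
  seg 1: a=5 b=-797/282 c=-223/47 d=725/282
  seg 2: a=0 b=-649/141 c=279/94 d=-31/94
S(9/4) = 24287/6016

Δ: Δ0=7/2, Δ1=-5, Δ2=4/3
row 1: diag=6, rhs=-51; c'=1/6, d'=-17/2
row 2: denom=8−1·1/6=47/6; d'=(38−1·-17/2)/(47/6)=279/47
back: M2=279/47
back: M1=-17/2−1/6·279/47=-446/47
M: M0=0, M1=-446/47, M2=279/47, M3=0
seg 0: a=-2, c=M0/2=0, d=(M1−M0)/(6·2)=-223/282, b=Δ0−h0·(2M0+M1)/6=1879/282
seg 1: a=5, c=M1/2=-223/47, d=(M2−M1)/(6·1)=725/282, b=Δ1−h1·(2M1+M2)/6=-797/282
seg 2: a=0, c=M2/2=279/94, d=(M3−M2)/(6·3)=-31/94, b=Δ2−h2·(2M2+M3)/6=-649/141
t_q=9/4 → seg 1, τ=1/4; S=5+-797/282·τ+-223/47·τ²+725/282·τ³=24287/6016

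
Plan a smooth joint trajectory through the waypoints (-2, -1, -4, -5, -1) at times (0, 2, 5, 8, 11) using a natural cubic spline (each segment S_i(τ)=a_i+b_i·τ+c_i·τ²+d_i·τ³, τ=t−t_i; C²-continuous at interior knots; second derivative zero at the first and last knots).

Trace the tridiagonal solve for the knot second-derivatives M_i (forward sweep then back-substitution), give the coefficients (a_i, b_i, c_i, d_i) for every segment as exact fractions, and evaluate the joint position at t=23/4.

  seg 0: a=-2 b=58/69 c=0 d=-47/552
  seg 1: a=-1 b=-25/138 c=-47/92 d=197/2484
  seg 2: a=-4 b=-305/276 c=14/69 d=5/276
  seg 3: a=-5 b=83/138 c=101/276 d=-101/2484
S(23/4) = -1205/256

Δ: Δ0=1/2, Δ1=-1, Δ2=-1/3, Δ3=4/3
row 1: diag=10, rhs=-9; c'=3/10, d'=-9/10
row 2: denom=12−3·3/10=111/10; d'=(4−3·-9/10)/(111/10)=67/111
row 3: denom=12−3·10/37=414/37; d'=(10−3·67/111)/(414/37)=101/138
back: M3=101/138
back: M2=67/111−10/37·101/138=28/69
back: M1=-9/10−3/10·28/69=-47/46
M: M0=0, M1=-47/46, M2=28/69, M3=101/138, M4=0
seg 0: a=-2, c=M0/2=0, d=(M1−M0)/(6·2)=-47/552, b=Δ0−h0·(2M0+M1)/6=58/69
seg 1: a=-1, c=M1/2=-47/92, d=(M2−M1)/(6·3)=197/2484, b=Δ1−h1·(2M1+M2)/6=-25/138
seg 2: a=-4, c=M2/2=14/69, d=(M3−M2)/(6·3)=5/276, b=Δ2−h2·(2M2+M3)/6=-305/276
seg 3: a=-5, c=M3/2=101/276, d=(M4−M3)/(6·3)=-101/2484, b=Δ3−h3·(2M3+M4)/6=83/138
t_q=23/4 → seg 2, τ=3/4; S=-4+-305/276·τ+14/69·τ²+5/276·τ³=-1205/256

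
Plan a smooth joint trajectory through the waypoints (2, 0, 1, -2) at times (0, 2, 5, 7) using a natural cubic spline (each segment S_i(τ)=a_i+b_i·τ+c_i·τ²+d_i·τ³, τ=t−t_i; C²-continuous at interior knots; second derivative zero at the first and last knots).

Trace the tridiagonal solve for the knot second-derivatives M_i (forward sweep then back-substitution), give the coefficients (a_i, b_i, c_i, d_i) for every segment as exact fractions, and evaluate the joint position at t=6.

Δ: Δ0=-1, Δ1=1/3, Δ2=-3/2
row 1: diag=10, rhs=8; c'=3/10, d'=4/5
row 2: denom=10−3·3/10=91/10; d'=(-11−3·4/5)/(91/10)=-134/91
back: M2=-134/91
back: M1=4/5−3/10·-134/91=113/91
M: M0=0, M1=113/91, M2=-134/91, M3=0
seg 0: a=2, c=M0/2=0, d=(M1−M0)/(6·2)=113/1092, b=Δ0−h0·(2M0+M1)/6=-386/273
seg 1: a=0, c=M1/2=113/182, d=(M2−M1)/(6·3)=-19/126, b=Δ1−h1·(2M1+M2)/6=-47/273
seg 2: a=1, c=M2/2=-67/91, d=(M3−M2)/(6·2)=67/546, b=Δ2−h2·(2M2+M3)/6=-283/546
t_q=6 → seg 2, τ=1; S=1+-283/546·τ+-67/91·τ²+67/546·τ³=-12/91

  seg 0: a=2 b=-386/273 c=0 d=113/1092
  seg 1: a=0 b=-47/273 c=113/182 d=-19/126
  seg 2: a=1 b=-283/546 c=-67/91 d=67/546
S(6) = -12/91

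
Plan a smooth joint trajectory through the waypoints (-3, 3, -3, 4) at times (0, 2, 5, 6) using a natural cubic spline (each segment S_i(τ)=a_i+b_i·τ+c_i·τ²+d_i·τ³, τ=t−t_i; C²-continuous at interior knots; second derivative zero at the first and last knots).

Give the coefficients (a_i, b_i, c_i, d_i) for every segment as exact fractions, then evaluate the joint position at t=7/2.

  seg 0: a=-3 b=347/71 c=0 d=-67/142
  seg 1: a=3 b=-55/71 c=-201/71 d=172/213
  seg 2: a=-3 b=287/71 c=315/71 d=-105/71
S(7/2) = -513/284

Δ: Δ0=3, Δ1=-2, Δ2=7
row 1: diag=10, rhs=-30; c'=3/10, d'=-3
row 2: denom=8−3·3/10=71/10; d'=(54−3·-3)/(71/10)=630/71
back: M2=630/71
back: M1=-3−3/10·630/71=-402/71
M: M0=0, M1=-402/71, M2=630/71, M3=0
seg 0: a=-3, c=M0/2=0, d=(M1−M0)/(6·2)=-67/142, b=Δ0−h0·(2M0+M1)/6=347/71
seg 1: a=3, c=M1/2=-201/71, d=(M2−M1)/(6·3)=172/213, b=Δ1−h1·(2M1+M2)/6=-55/71
seg 2: a=-3, c=M2/2=315/71, d=(M3−M2)/(6·1)=-105/71, b=Δ2−h2·(2M2+M3)/6=287/71
t_q=7/2 → seg 1, τ=3/2; S=3+-55/71·τ+-201/71·τ²+172/213·τ³=-513/284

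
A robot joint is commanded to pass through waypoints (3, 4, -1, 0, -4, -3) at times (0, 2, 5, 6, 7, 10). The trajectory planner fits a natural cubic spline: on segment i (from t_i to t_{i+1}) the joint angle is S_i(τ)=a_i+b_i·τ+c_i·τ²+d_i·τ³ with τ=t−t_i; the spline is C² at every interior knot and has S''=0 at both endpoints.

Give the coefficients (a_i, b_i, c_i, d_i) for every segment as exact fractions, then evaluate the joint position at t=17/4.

  seg 0: a=3 b=5725/4242 c=0 d=-901/4242
  seg 1: a=4 b=-5087/4242 c=-901/707 d=4745/12726
  seg 2: a=-1 b=2591/2121 c=2943/1414 d=-9769/4242
  seg 3: a=0 b=-6467/4242 c=-3413/707 d=9977/4242
  seg 4: a=-4 b=-8746/2121 c=3151/1414 d=-3151/12726
S(17/4) = -81695/90496

Δ: Δ0=1/2, Δ1=-5/3, Δ2=1, Δ3=-4, Δ4=1/3
row 1: diag=10, rhs=-13; c'=3/10, d'=-13/10
row 2: denom=8−3·3/10=71/10; d'=(16−3·-13/10)/(71/10)=199/71
row 3: denom=4−1·10/71=274/71; d'=(-30−1·199/71)/(274/71)=-17/2
row 4: denom=8−1·71/274=2121/274; d'=(26−1·-17/2)/(2121/274)=3151/707
back: M4=3151/707
back: M3=-17/2−71/274·3151/707=-6826/707
back: M2=199/71−10/71·-6826/707=2943/707
back: M1=-13/10−3/10·2943/707=-1802/707
M: M0=0, M1=-1802/707, M2=2943/707, M3=-6826/707, M4=3151/707, M5=0
seg 0: a=3, c=M0/2=0, d=(M1−M0)/(6·2)=-901/4242, b=Δ0−h0·(2M0+M1)/6=5725/4242
seg 1: a=4, c=M1/2=-901/707, d=(M2−M1)/(6·3)=4745/12726, b=Δ1−h1·(2M1+M2)/6=-5087/4242
seg 2: a=-1, c=M2/2=2943/1414, d=(M3−M2)/(6·1)=-9769/4242, b=Δ2−h2·(2M2+M3)/6=2591/2121
seg 3: a=0, c=M3/2=-3413/707, d=(M4−M3)/(6·1)=9977/4242, b=Δ3−h3·(2M3+M4)/6=-6467/4242
seg 4: a=-4, c=M4/2=3151/1414, d=(M5−M4)/(6·3)=-3151/12726, b=Δ4−h4·(2M4+M5)/6=-8746/2121
t_q=17/4 → seg 1, τ=9/4; S=4+-5087/4242·τ+-901/707·τ²+4745/12726·τ³=-81695/90496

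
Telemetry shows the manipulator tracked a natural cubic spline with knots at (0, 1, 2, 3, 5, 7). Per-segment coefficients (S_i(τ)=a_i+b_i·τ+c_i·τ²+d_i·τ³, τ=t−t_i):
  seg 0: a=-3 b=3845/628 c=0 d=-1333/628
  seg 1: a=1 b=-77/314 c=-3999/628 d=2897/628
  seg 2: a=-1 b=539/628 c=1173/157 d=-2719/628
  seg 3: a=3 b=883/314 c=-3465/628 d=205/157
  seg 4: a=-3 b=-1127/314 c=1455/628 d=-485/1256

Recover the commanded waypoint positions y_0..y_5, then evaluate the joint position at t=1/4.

y_0=-3 y_1=1 y_2=-1 y_3=3 y_4=-3 y_5=-4
S(1/4) = -60389/40192

y_0 = S_0(0) = a_0 = -3
y_1 = S_1(0) = a_1 = 1
y_2 = S_2(0) = a_2 = -1
y_3 = S_3(0) = a_3 = 3
y_4 = S_4(0) = a_4 = -3
y_5 = S_4(2) = -4
t_q=1/4 is in segment 0 (τ=1/4); S_0(τ)=-60389/40192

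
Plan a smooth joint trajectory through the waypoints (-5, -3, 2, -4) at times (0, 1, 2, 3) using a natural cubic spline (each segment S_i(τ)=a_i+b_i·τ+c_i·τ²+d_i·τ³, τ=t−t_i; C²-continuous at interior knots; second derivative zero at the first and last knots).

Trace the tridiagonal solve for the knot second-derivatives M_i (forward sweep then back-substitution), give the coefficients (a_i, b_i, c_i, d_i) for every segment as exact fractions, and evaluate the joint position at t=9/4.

Δ: Δ0=2, Δ1=5, Δ2=-6
row 1: diag=4, rhs=18; c'=1/4, d'=9/2
row 2: denom=4−1·1/4=15/4; d'=(-66−1·9/2)/(15/4)=-94/5
back: M2=-94/5
back: M1=9/2−1/4·-94/5=46/5
M: M0=0, M1=46/5, M2=-94/5, M3=0
seg 0: a=-5, c=M0/2=0, d=(M1−M0)/(6·1)=23/15, b=Δ0−h0·(2M0+M1)/6=7/15
seg 1: a=-3, c=M1/2=23/5, d=(M2−M1)/(6·1)=-14/3, b=Δ1−h1·(2M1+M2)/6=76/15
seg 2: a=2, c=M2/2=-47/5, d=(M3−M2)/(6·1)=47/15, b=Δ2−h2·(2M2+M3)/6=4/15
t_q=9/4 → seg 2, τ=1/4; S=2+4/15·τ+-47/5·τ²+47/15·τ³=489/320

  seg 0: a=-5 b=7/15 c=0 d=23/15
  seg 1: a=-3 b=76/15 c=23/5 d=-14/3
  seg 2: a=2 b=4/15 c=-47/5 d=47/15
S(9/4) = 489/320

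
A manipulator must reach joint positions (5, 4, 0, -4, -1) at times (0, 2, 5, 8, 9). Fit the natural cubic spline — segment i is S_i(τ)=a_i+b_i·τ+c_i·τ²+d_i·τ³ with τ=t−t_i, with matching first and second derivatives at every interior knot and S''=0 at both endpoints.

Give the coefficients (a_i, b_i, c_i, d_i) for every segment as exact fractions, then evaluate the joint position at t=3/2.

Δ: Δ0=-1/2, Δ1=-4/3, Δ2=-4/3, Δ3=3
row 1: diag=10, rhs=-5; c'=3/10, d'=-1/2
row 2: denom=12−3·3/10=111/10; d'=(0−3·-1/2)/(111/10)=5/37
row 3: denom=8−3·10/37=266/37; d'=(26−3·5/37)/(266/37)=947/266
back: M3=947/266
back: M2=5/37−10/37·947/266=-110/133
back: M1=-1/2−3/10·-110/133=-67/266
M: M0=0, M1=-67/266, M2=-110/133, M3=947/266, M4=0
seg 0: a=5, c=M0/2=0, d=(M1−M0)/(6·2)=-67/3192, b=Δ0−h0·(2M0+M1)/6=-166/399
seg 1: a=4, c=M1/2=-67/532, d=(M2−M1)/(6·3)=-17/532, b=Δ1−h1·(2M1+M2)/6=-533/798
seg 2: a=0, c=M2/2=-55/133, d=(M3−M2)/(6·3)=389/1596, b=Δ2−h2·(2M2+M3)/6=-3649/1596
seg 3: a=-4, c=M3/2=947/532, d=(M4−M3)/(6·1)=-947/1596, b=Δ3−h3·(2M3+M4)/6=1447/798
t_q=3/2 → seg 0, τ=3/2; S=5+-166/399·τ+0·τ²+-67/3192·τ³=5235/1216

  seg 0: a=5 b=-166/399 c=0 d=-67/3192
  seg 1: a=4 b=-533/798 c=-67/532 d=-17/532
  seg 2: a=0 b=-3649/1596 c=-55/133 d=389/1596
  seg 3: a=-4 b=1447/798 c=947/532 d=-947/1596
S(3/2) = 5235/1216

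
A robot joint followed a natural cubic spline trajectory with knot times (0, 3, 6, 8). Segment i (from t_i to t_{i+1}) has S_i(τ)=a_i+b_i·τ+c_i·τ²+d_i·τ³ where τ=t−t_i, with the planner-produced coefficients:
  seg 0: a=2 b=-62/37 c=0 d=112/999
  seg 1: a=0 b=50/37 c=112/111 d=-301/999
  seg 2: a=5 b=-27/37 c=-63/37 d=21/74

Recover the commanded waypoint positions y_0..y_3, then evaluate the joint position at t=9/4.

y_0 = S_0(0) = a_0 = 2
y_1 = S_1(0) = a_1 = 0
y_2 = S_2(0) = a_2 = 5
y_3 = S_2(2) = -1
t_q=9/4 is in segment 0 (τ=9/4); S_0(τ)=-73/148

y_0=2 y_1=0 y_2=5 y_3=-1
S(9/4) = -73/148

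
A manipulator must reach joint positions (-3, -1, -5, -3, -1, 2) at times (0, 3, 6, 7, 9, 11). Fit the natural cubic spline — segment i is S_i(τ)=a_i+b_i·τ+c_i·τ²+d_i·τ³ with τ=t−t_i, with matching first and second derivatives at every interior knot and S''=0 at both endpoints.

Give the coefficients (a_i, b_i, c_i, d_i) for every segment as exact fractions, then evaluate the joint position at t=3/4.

Δ: Δ0=2/3, Δ1=-4/3, Δ2=2, Δ3=1, Δ4=3/2
row 1: diag=12, rhs=-12; c'=1/4, d'=-1
row 2: denom=8−3·1/4=29/4; d'=(20−3·-1)/(29/4)=92/29
row 3: denom=6−1·4/29=170/29; d'=(-6−1·92/29)/(170/29)=-133/85
row 4: denom=8−2·29/85=622/85; d'=(3−2·-133/85)/(622/85)=521/622
back: M4=521/622
back: M3=-133/85−29/85·521/622=-1151/622
back: M2=92/29−4/29·-1151/622=1066/311
back: M1=-1−1/4·1066/311=-1155/622
M: M0=0, M1=-1155/622, M2=1066/311, M3=-1151/622, M4=521/622, M5=0
seg 0: a=-3, c=M0/2=0, d=(M1−M0)/(6·3)=-385/3732, b=Δ0−h0·(2M0+M1)/6=5953/3732
seg 1: a=-1, c=M1/2=-1155/1244, d=(M2−M1)/(6·3)=3287/11196, b=Δ1−h1·(2M1+M2)/6=-2221/1866
seg 2: a=-5, c=M2/2=533/311, d=(M3−M2)/(6·1)=-3283/3732, b=Δ2−h2·(2M2+M3)/6=4351/3732
seg 3: a=-3, c=M3/2=-1151/1244, d=(M4−M3)/(6·2)=209/933, b=Δ3−h3·(2M3+M4)/6=3647/1866
seg 4: a=-1, c=M4/2=521/1244, d=(M5−M4)/(6·2)=-521/7464, b=Δ4−h4·(2M4+M5)/6=1757/1866
t_q=3/4 → seg 0, τ=3/4; S=-3+5953/3732·τ+0·τ²+-385/3732·τ³=-147065/79616

  seg 0: a=-3 b=5953/3732 c=0 d=-385/3732
  seg 1: a=-1 b=-2221/1866 c=-1155/1244 d=3287/11196
  seg 2: a=-5 b=4351/3732 c=533/311 d=-3283/3732
  seg 3: a=-3 b=3647/1866 c=-1151/1244 d=209/933
  seg 4: a=-1 b=1757/1866 c=521/1244 d=-521/7464
S(3/4) = -147065/79616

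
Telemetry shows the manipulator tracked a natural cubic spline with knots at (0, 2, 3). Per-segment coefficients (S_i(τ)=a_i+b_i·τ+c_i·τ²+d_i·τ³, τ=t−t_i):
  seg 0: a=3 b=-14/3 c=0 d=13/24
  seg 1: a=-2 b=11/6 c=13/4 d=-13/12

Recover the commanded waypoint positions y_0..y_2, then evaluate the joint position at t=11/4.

y_0=3 y_1=-2 y_2=2
S(11/4) = 191/256

y_0 = S_0(0) = a_0 = 3
y_1 = S_1(0) = a_1 = -2
y_2 = S_1(1) = 2
t_q=11/4 is in segment 1 (τ=3/4); S_1(τ)=191/256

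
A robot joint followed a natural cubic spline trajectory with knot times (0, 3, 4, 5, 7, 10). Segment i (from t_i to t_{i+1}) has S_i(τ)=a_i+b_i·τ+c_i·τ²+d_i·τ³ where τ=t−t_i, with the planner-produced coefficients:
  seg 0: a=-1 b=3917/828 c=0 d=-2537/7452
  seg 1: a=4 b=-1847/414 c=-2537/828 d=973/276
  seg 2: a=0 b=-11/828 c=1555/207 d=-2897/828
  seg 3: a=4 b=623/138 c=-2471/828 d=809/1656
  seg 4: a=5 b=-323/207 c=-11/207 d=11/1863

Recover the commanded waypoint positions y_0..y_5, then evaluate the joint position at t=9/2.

y_0=-1 y_1=4 y_2=0 y_3=4 y_4=5 y_5=0
S(9/2) = 413/288

y_0 = S_0(0) = a_0 = -1
y_1 = S_1(0) = a_1 = 4
y_2 = S_2(0) = a_2 = 0
y_3 = S_3(0) = a_3 = 4
y_4 = S_4(0) = a_4 = 5
y_5 = S_4(3) = 0
t_q=9/2 is in segment 2 (τ=1/2); S_2(τ)=413/288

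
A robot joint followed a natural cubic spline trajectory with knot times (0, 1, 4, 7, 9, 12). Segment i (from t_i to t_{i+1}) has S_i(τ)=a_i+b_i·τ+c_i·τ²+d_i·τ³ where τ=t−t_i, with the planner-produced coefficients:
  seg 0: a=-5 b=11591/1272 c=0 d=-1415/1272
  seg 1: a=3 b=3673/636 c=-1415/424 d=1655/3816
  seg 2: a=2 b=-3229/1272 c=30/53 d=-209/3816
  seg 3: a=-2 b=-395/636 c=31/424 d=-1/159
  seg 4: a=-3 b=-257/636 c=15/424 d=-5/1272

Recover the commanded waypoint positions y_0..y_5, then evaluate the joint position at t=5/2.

y_0 = S_0(0) = a_0 = -5
y_1 = S_1(0) = a_1 = 3
y_2 = S_2(0) = a_2 = 2
y_3 = S_3(0) = a_3 = -2
y_4 = S_4(0) = a_4 = -3
y_5 = S_4(3) = -4
t_q=5/2 is in segment 1 (τ=3/2); S_1(τ)=19055/3392

y_0=-5 y_1=3 y_2=2 y_3=-2 y_4=-3 y_5=-4
S(5/2) = 19055/3392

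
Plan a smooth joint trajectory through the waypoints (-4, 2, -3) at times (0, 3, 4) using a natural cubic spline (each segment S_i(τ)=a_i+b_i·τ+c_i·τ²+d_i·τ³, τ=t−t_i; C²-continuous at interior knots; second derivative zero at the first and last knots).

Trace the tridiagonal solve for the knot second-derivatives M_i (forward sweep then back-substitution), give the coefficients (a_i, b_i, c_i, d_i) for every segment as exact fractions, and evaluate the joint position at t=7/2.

Δ: Δ0=2, Δ1=-5
row 1: diag=8, rhs=-42; c'=1/8, d'=-21/4
back: M1=-21/4
M: M0=0, M1=-21/4, M2=0
seg 0: a=-4, c=M0/2=0, d=(M1−M0)/(6·3)=-7/24, b=Δ0−h0·(2M0+M1)/6=37/8
seg 1: a=2, c=M1/2=-21/8, d=(M2−M1)/(6·1)=7/8, b=Δ1−h1·(2M1+M2)/6=-13/4
t_q=7/2 → seg 1, τ=1/2; S=2+-13/4·τ+-21/8·τ²+7/8·τ³=-11/64

  seg 0: a=-4 b=37/8 c=0 d=-7/24
  seg 1: a=2 b=-13/4 c=-21/8 d=7/8
S(7/2) = -11/64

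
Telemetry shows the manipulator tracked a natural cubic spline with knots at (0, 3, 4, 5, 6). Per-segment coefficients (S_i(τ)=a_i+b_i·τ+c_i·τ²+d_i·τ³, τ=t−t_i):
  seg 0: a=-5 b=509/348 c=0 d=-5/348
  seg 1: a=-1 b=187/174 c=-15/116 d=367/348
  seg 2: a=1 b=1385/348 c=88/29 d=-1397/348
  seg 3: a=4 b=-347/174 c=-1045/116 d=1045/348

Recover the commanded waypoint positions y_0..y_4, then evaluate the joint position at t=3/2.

y_0 = S_0(0) = a_0 = -5
y_1 = S_1(0) = a_1 = -1
y_2 = S_2(0) = a_2 = 1
y_3 = S_3(0) = a_3 = 4
y_4 = S_3(1) = -4
t_q=3/2 is in segment 0 (τ=3/2); S_0(τ)=-2649/928

y_0=-5 y_1=-1 y_2=1 y_3=4 y_4=-4
S(3/2) = -2649/928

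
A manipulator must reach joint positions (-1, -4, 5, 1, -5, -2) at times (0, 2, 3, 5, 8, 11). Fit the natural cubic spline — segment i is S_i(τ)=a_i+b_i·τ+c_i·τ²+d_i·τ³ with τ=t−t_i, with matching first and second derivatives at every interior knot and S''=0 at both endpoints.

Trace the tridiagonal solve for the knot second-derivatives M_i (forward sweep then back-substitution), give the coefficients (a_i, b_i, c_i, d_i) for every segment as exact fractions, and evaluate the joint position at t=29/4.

Δ: Δ0=-3/2, Δ1=9, Δ2=-2, Δ3=-2, Δ4=1
row 1: diag=6, rhs=63; c'=1/6, d'=21/2
row 2: denom=6−1·1/6=35/6; d'=(-66−1·21/2)/(35/6)=-459/35
row 3: denom=10−2·12/35=326/35; d'=(0−2·-459/35)/(326/35)=459/163
row 4: denom=12−3·105/326=3597/326; d'=(18−3·459/163)/(3597/326)=1038/1199
back: M4=1038/1199
back: M3=459/163−105/326·1038/1199=3042/1199
back: M2=-459/35−12/35·3042/1199=-16767/1199
back: M1=21/2−1/6·-16767/1199=15384/1199
M: M0=0, M1=15384/1199, M2=-16767/1199, M3=3042/1199, M4=1038/1199, M5=0
seg 0: a=-1, c=M0/2=0, d=(M1−M0)/(6·2)=1282/1199, b=Δ0−h0·(2M0+M1)/6=-13853/2398
seg 1: a=-4, c=M1/2=7692/1199, d=(M2−M1)/(6·1)=-10717/2398, b=Δ1−h1·(2M1+M2)/6=16915/2398
seg 2: a=5, c=M2/2=-16767/2398, d=(M3−M2)/(6·2)=6603/4796, b=Δ2−h2·(2M2+M3)/6=706/109
seg 3: a=1, c=M3/2=1521/1199, d=(M4−M3)/(6·3)=-334/3597, b=Δ3−h3·(2M3+M4)/6=-5959/1199
seg 4: a=-5, c=M4/2=519/1199, d=(M5−M4)/(6·3)=-173/3597, b=Δ4−h4·(2M4+M5)/6=161/1199
t_q=29/4 → seg 3, τ=9/4; S=1+-5959/1199·τ+1521/1199·τ²+-334/3597·τ³=-184859/38368

  seg 0: a=-1 b=-13853/2398 c=0 d=1282/1199
  seg 1: a=-4 b=16915/2398 c=7692/1199 d=-10717/2398
  seg 2: a=5 b=706/109 c=-16767/2398 d=6603/4796
  seg 3: a=1 b=-5959/1199 c=1521/1199 d=-334/3597
  seg 4: a=-5 b=161/1199 c=519/1199 d=-173/3597
S(29/4) = -184859/38368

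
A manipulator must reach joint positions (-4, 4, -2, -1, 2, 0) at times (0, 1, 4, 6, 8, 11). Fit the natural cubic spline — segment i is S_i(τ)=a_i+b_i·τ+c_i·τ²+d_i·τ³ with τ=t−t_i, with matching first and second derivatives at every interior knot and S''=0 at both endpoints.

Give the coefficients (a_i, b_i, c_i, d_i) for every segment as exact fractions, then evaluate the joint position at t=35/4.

Δ: Δ0=8, Δ1=-2, Δ2=1/2, Δ3=3/2, Δ4=-2/3
row 1: diag=8, rhs=-60; c'=3/8, d'=-15/2
row 2: denom=10−3·3/8=71/8; d'=(15−3·-15/2)/(71/8)=300/71
row 3: denom=8−2·16/71=536/71; d'=(6−2·300/71)/(536/71)=-87/268
row 4: denom=10−2·71/268=1269/134; d'=(-13−2·-87/268)/(1269/134)=-1655/1269
back: M4=-1655/1269
back: M3=-87/268−71/268·-1655/1269=53/2538
back: M2=300/71−16/71·53/2538=5356/1269
back: M1=-15/2−3/8·5356/1269=-3842/423
M: M0=0, M1=-3842/423, M2=5356/1269, M3=53/2538, M4=-1655/1269, M5=0
seg 0: a=-4, c=M0/2=0, d=(M1−M0)/(6·1)=-1921/1269, b=Δ0−h0·(2M0+M1)/6=12073/1269
seg 1: a=4, c=M1/2=-1921/423, d=(M2−M1)/(6·3)=8441/11421, b=Δ1−h1·(2M1+M2)/6=6310/1269
seg 2: a=-2, c=M2/2=2678/1269, d=(M3−M2)/(6·2)=-3553/10152, b=Δ2−h2·(2M2+M3)/6=-2945/1269
seg 3: a=-1, c=M3/2=53/5076, d=(M4−M3)/(6·2)=-1121/10152, b=Δ3−h3·(2M3+M4)/6=1625/846
seg 4: a=2, c=M4/2=-1655/2538, d=(M5−M4)/(6·3)=1655/22842, b=Δ4−h4·(2M4+M5)/6=809/1269
t_q=35/4 → seg 4, τ=3/4; S=2+809/1269·τ+-1655/2538·τ²+1655/22842·τ³=38657/18048

  seg 0: a=-4 b=12073/1269 c=0 d=-1921/1269
  seg 1: a=4 b=6310/1269 c=-1921/423 d=8441/11421
  seg 2: a=-2 b=-2945/1269 c=2678/1269 d=-3553/10152
  seg 3: a=-1 b=1625/846 c=53/5076 d=-1121/10152
  seg 4: a=2 b=809/1269 c=-1655/2538 d=1655/22842
S(35/4) = 38657/18048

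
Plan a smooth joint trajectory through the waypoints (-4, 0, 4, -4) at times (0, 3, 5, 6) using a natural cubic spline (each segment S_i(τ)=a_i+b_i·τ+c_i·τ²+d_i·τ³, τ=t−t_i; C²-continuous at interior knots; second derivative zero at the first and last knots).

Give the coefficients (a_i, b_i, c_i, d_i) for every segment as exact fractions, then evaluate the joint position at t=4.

  seg 0: a=-4 b=1/21 c=0 d=1/7
  seg 1: a=0 b=82/21 c=9/7 d=-47/42
  seg 2: a=4 b=-92/21 c=-38/7 d=38/21
S(4) = 57/14

Δ: Δ0=4/3, Δ1=2, Δ2=-8
row 1: diag=10, rhs=4; c'=1/5, d'=2/5
row 2: denom=6−2·1/5=28/5; d'=(-60−2·2/5)/(28/5)=-76/7
back: M2=-76/7
back: M1=2/5−1/5·-76/7=18/7
M: M0=0, M1=18/7, M2=-76/7, M3=0
seg 0: a=-4, c=M0/2=0, d=(M1−M0)/(6·3)=1/7, b=Δ0−h0·(2M0+M1)/6=1/21
seg 1: a=0, c=M1/2=9/7, d=(M2−M1)/(6·2)=-47/42, b=Δ1−h1·(2M1+M2)/6=82/21
seg 2: a=4, c=M2/2=-38/7, d=(M3−M2)/(6·1)=38/21, b=Δ2−h2·(2M2+M3)/6=-92/21
t_q=4 → seg 1, τ=1; S=0+82/21·τ+9/7·τ²+-47/42·τ³=57/14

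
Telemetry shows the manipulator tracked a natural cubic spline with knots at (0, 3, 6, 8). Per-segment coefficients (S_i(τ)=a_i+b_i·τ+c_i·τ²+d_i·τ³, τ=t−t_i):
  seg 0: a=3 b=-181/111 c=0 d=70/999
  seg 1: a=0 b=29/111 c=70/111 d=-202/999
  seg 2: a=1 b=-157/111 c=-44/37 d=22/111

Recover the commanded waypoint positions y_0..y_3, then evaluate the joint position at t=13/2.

y_0 = S_0(0) = a_0 = 3
y_1 = S_1(0) = a_1 = 0
y_2 = S_2(0) = a_2 = 1
y_3 = S_2(2) = -5
t_q=13/2 is in segment 2 (τ=1/2); S_2(τ)=3/148

y_0=3 y_1=0 y_2=1 y_3=-5
S(13/2) = 3/148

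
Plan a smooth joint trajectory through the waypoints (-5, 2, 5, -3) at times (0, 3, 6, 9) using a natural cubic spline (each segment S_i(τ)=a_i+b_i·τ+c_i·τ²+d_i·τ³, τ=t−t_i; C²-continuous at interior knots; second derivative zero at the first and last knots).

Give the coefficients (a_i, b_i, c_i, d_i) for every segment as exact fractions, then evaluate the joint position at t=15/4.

  seg 0: a=-5 b=22/9 c=0 d=-1/81
  seg 1: a=2 b=19/9 c=-1/9 d=-7/81
  seg 2: a=5 b=-8/9 c=-8/9 d=8/81
S(15/4) = 223/64

Δ: Δ0=7/3, Δ1=1, Δ2=-8/3
row 1: diag=12, rhs=-8; c'=1/4, d'=-2/3
row 2: denom=12−3·1/4=45/4; d'=(-22−3·-2/3)/(45/4)=-16/9
back: M2=-16/9
back: M1=-2/3−1/4·-16/9=-2/9
M: M0=0, M1=-2/9, M2=-16/9, M3=0
seg 0: a=-5, c=M0/2=0, d=(M1−M0)/(6·3)=-1/81, b=Δ0−h0·(2M0+M1)/6=22/9
seg 1: a=2, c=M1/2=-1/9, d=(M2−M1)/(6·3)=-7/81, b=Δ1−h1·(2M1+M2)/6=19/9
seg 2: a=5, c=M2/2=-8/9, d=(M3−M2)/(6·3)=8/81, b=Δ2−h2·(2M2+M3)/6=-8/9
t_q=15/4 → seg 1, τ=3/4; S=2+19/9·τ+-1/9·τ²+-7/81·τ³=223/64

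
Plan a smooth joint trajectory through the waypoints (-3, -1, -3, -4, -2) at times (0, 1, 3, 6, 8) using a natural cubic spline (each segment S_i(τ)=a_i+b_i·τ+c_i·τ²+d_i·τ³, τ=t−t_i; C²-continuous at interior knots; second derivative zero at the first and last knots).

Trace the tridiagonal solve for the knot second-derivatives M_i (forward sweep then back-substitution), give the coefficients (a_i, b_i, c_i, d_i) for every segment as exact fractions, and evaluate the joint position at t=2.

Δ: Δ0=2, Δ1=-1, Δ2=-1/3, Δ3=1
row 1: diag=6, rhs=-18; c'=1/3, d'=-3
row 2: denom=10−2·1/3=28/3; d'=(4−2·-3)/(28/3)=15/14
row 3: denom=10−3·9/28=253/28; d'=(8−3·15/14)/(253/28)=134/253
back: M3=134/253
back: M2=15/14−9/28·134/253=228/253
back: M1=-3−1/3·228/253=-835/253
M: M0=0, M1=-835/253, M2=228/253, M3=134/253, M4=0
seg 0: a=-3, c=M0/2=0, d=(M1−M0)/(6·1)=-835/1518, b=Δ0−h0·(2M0+M1)/6=3871/1518
seg 1: a=-1, c=M1/2=-835/506, d=(M2−M1)/(6·2)=1063/3036, b=Δ1−h1·(2M1+M2)/6=683/759
seg 2: a=-3, c=M2/2=114/253, d=(M3−M2)/(6·3)=-47/2277, b=Δ2−h2·(2M2+M3)/6=-1138/759
seg 3: a=-4, c=M3/2=67/253, d=(M4−M3)/(6·2)=-67/1518, b=Δ3−h3·(2M3+M4)/6=491/759
t_q=2 → seg 1, τ=1; S=-1+683/759·τ+-835/506·τ²+1063/3036·τ³=-1417/1012

  seg 0: a=-3 b=3871/1518 c=0 d=-835/1518
  seg 1: a=-1 b=683/759 c=-835/506 d=1063/3036
  seg 2: a=-3 b=-1138/759 c=114/253 d=-47/2277
  seg 3: a=-4 b=491/759 c=67/253 d=-67/1518
S(2) = -1417/1012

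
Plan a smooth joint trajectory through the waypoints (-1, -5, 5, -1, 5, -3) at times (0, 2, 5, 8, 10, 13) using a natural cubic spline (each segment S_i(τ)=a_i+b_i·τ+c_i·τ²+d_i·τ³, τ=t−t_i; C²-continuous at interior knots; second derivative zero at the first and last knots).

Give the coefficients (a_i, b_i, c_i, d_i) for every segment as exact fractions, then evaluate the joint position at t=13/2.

  seg 0: a=-1 b=-2918/813 c=0 d=323/813
  seg 1: a=-5 b=958/813 c=646/271 d=-1354/2439
  seg 2: a=5 b=400/813 c=-708/271 d=4346/7317
  seg 3: a=-1 b=694/813 c=2222/813 d=-2699/3252
  seg 4: a=5 b=495/271 c=-3653/1626 d=3653/14634
S(13/2) = 2021/1084

Δ: Δ0=-2, Δ1=10/3, Δ2=-2, Δ3=3, Δ4=-8/3
row 1: diag=10, rhs=32; c'=3/10, d'=16/5
row 2: denom=12−3·3/10=111/10; d'=(-32−3·16/5)/(111/10)=-416/111
row 3: denom=10−3·10/37=340/37; d'=(30−3·-416/111)/(340/37)=763/170
row 4: denom=10−2·37/170=813/85; d'=(-34−2·763/170)/(813/85)=-3653/813
back: M4=-3653/813
back: M3=763/170−37/170·-3653/813=4444/813
back: M2=-416/111−10/37·4444/813=-1416/271
back: M1=16/5−3/10·-1416/271=1292/271
M: M0=0, M1=1292/271, M2=-1416/271, M3=4444/813, M4=-3653/813, M5=0
seg 0: a=-1, c=M0/2=0, d=(M1−M0)/(6·2)=323/813, b=Δ0−h0·(2M0+M1)/6=-2918/813
seg 1: a=-5, c=M1/2=646/271, d=(M2−M1)/(6·3)=-1354/2439, b=Δ1−h1·(2M1+M2)/6=958/813
seg 2: a=5, c=M2/2=-708/271, d=(M3−M2)/(6·3)=4346/7317, b=Δ2−h2·(2M2+M3)/6=400/813
seg 3: a=-1, c=M3/2=2222/813, d=(M4−M3)/(6·2)=-2699/3252, b=Δ3−h3·(2M3+M4)/6=694/813
seg 4: a=5, c=M4/2=-3653/1626, d=(M5−M4)/(6·3)=3653/14634, b=Δ4−h4·(2M4+M5)/6=495/271
t_q=13/2 → seg 2, τ=3/2; S=5+400/813·τ+-708/271·τ²+4346/7317·τ³=2021/1084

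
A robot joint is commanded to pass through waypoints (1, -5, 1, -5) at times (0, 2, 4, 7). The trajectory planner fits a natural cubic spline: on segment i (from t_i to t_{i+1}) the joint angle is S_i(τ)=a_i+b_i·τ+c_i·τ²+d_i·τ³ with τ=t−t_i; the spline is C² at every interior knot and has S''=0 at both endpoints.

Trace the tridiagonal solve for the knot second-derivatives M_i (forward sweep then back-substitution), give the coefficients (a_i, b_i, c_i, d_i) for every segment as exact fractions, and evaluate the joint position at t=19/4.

Δ: Δ0=-3, Δ1=3, Δ2=-2
row 1: diag=8, rhs=36; c'=1/4, d'=9/2
row 2: denom=10−2·1/4=19/2; d'=(-30−2·9/2)/(19/2)=-78/19
back: M2=-78/19
back: M1=9/2−1/4·-78/19=105/19
M: M0=0, M1=105/19, M2=-78/19, M3=0
seg 0: a=1, c=M0/2=0, d=(M1−M0)/(6·2)=35/76, b=Δ0−h0·(2M0+M1)/6=-92/19
seg 1: a=-5, c=M1/2=105/38, d=(M2−M1)/(6·2)=-61/76, b=Δ1−h1·(2M1+M2)/6=13/19
seg 2: a=1, c=M2/2=-39/19, d=(M3−M2)/(6·3)=13/57, b=Δ2−h2·(2M2+M3)/6=40/19
t_q=19/4 → seg 2, τ=3/4; S=1+40/19·τ+-39/19·τ²+13/57·τ³=1849/1216

  seg 0: a=1 b=-92/19 c=0 d=35/76
  seg 1: a=-5 b=13/19 c=105/38 d=-61/76
  seg 2: a=1 b=40/19 c=-39/19 d=13/57
S(19/4) = 1849/1216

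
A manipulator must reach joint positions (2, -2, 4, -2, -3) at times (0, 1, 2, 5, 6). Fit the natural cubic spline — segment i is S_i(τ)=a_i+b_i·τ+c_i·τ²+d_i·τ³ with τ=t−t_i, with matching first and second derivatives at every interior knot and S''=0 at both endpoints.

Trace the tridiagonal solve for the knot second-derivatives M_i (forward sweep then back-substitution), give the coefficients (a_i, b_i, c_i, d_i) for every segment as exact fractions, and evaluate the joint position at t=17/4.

Δ: Δ0=-4, Δ1=6, Δ2=-2, Δ3=-1
row 1: diag=4, rhs=60; c'=1/4, d'=15
row 2: denom=8−1·1/4=31/4; d'=(-48−1·15)/(31/4)=-252/31
row 3: denom=8−3·12/31=212/31; d'=(6−3·-252/31)/(212/31)=471/106
back: M3=471/106
back: M2=-252/31−12/31·471/106=-522/53
back: M1=15−1/4·-522/53=1851/106
M: M0=0, M1=1851/106, M2=-522/53, M3=471/106, M4=0
seg 0: a=2, c=M0/2=0, d=(M1−M0)/(6·1)=617/212, b=Δ0−h0·(2M0+M1)/6=-1465/212
seg 1: a=-2, c=M1/2=1851/212, d=(M2−M1)/(6·1)=-965/212, b=Δ1−h1·(2M1+M2)/6=193/106
seg 2: a=4, c=M2/2=-261/53, d=(M3−M2)/(6·3)=505/636, b=Δ2−h2·(2M2+M3)/6=1193/212
seg 3: a=-2, c=M3/2=471/212, d=(M4−M3)/(6·1)=-157/212, b=Δ3−h3·(2M3+M4)/6=-263/106
t_q=17/4 → seg 2, τ=9/4; S=4+1193/212·τ+-261/53·τ²+505/636·τ³=10523/13568

  seg 0: a=2 b=-1465/212 c=0 d=617/212
  seg 1: a=-2 b=193/106 c=1851/212 d=-965/212
  seg 2: a=4 b=1193/212 c=-261/53 d=505/636
  seg 3: a=-2 b=-263/106 c=471/212 d=-157/212
S(17/4) = 10523/13568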